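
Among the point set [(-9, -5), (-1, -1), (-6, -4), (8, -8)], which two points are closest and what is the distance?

Computing all pairwise distances among 4 points:

d((-9, -5), (-1, -1)) = 8.9443
d((-9, -5), (-6, -4)) = 3.1623 <-- minimum
d((-9, -5), (8, -8)) = 17.2627
d((-1, -1), (-6, -4)) = 5.831
d((-1, -1), (8, -8)) = 11.4018
d((-6, -4), (8, -8)) = 14.5602

Closest pair: (-9, -5) and (-6, -4) with distance 3.1623

The closest pair is (-9, -5) and (-6, -4) with Euclidean distance 3.1623. For 4 points, brute-force pairwise comparison is shown above. For large n, the divide-and-conquer algorithm (sort by x, recurse on halves, check the dividing strip) achieves O(n log n).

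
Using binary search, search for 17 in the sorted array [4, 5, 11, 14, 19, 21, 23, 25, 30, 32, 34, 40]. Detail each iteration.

Binary search for 17 in [4, 5, 11, 14, 19, 21, 23, 25, 30, 32, 34, 40]:

lo=0, hi=11, mid=5, arr[mid]=21 -> 21 > 17, search left half
lo=0, hi=4, mid=2, arr[mid]=11 -> 11 < 17, search right half
lo=3, hi=4, mid=3, arr[mid]=14 -> 14 < 17, search right half
lo=4, hi=4, mid=4, arr[mid]=19 -> 19 > 17, search left half
lo=4 > hi=3, target 17 not found

Binary search determines that 17 is not in the array after 4 comparisons. The search space was exhausted without finding the target.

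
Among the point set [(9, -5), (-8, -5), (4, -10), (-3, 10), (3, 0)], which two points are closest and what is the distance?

Computing all pairwise distances among 5 points:

d((9, -5), (-8, -5)) = 17.0
d((9, -5), (4, -10)) = 7.0711 <-- minimum
d((9, -5), (-3, 10)) = 19.2094
d((9, -5), (3, 0)) = 7.8102
d((-8, -5), (4, -10)) = 13.0
d((-8, -5), (-3, 10)) = 15.8114
d((-8, -5), (3, 0)) = 12.083
d((4, -10), (-3, 10)) = 21.1896
d((4, -10), (3, 0)) = 10.0499
d((-3, 10), (3, 0)) = 11.6619

Closest pair: (9, -5) and (4, -10) with distance 7.0711

The closest pair is (9, -5) and (4, -10) with Euclidean distance 7.0711. For 5 points, brute-force pairwise comparison is shown above. For large n, the divide-and-conquer algorithm (sort by x, recurse on halves, check the dividing strip) achieves O(n log n).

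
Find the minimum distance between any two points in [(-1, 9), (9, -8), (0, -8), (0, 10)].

Computing all pairwise distances among 4 points:

d((-1, 9), (9, -8)) = 19.7231
d((-1, 9), (0, -8)) = 17.0294
d((-1, 9), (0, 10)) = 1.4142 <-- minimum
d((9, -8), (0, -8)) = 9.0
d((9, -8), (0, 10)) = 20.1246
d((0, -8), (0, 10)) = 18.0

Closest pair: (-1, 9) and (0, 10) with distance 1.4142

The closest pair is (-1, 9) and (0, 10) with Euclidean distance 1.4142. For 4 points, brute-force pairwise comparison is shown above. For large n, the divide-and-conquer algorithm (sort by x, recurse on halves, check the dividing strip) achieves O(n log n).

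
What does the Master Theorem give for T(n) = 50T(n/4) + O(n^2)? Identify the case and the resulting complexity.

Master Theorem for T(n) = 50T(n/4) + O(n^2):

a = 50, b = 4, c = 2
log_b(a) = log_4(50) = 2.8219

Case 1: c = 2 < log_4(50) = 2.8219
T(n) = O(n^(log_4 50))

For T(n) = 50T(n/4) + O(n^2): log_4(50) = 2.8219. This is Case 1 of the Master Theorem (c < log_b(a), work dominated by leaves), giving O(n^(log_4 50)).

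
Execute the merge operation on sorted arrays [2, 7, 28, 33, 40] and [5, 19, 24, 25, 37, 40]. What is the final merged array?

Merging process:

Compare 2 vs 5: take 2 from left. Merged: [2]
Compare 7 vs 5: take 5 from right. Merged: [2, 5]
Compare 7 vs 19: take 7 from left. Merged: [2, 5, 7]
Compare 28 vs 19: take 19 from right. Merged: [2, 5, 7, 19]
Compare 28 vs 24: take 24 from right. Merged: [2, 5, 7, 19, 24]
Compare 28 vs 25: take 25 from right. Merged: [2, 5, 7, 19, 24, 25]
Compare 28 vs 37: take 28 from left. Merged: [2, 5, 7, 19, 24, 25, 28]
Compare 33 vs 37: take 33 from left. Merged: [2, 5, 7, 19, 24, 25, 28, 33]
Compare 40 vs 37: take 37 from right. Merged: [2, 5, 7, 19, 24, 25, 28, 33, 37]
Compare 40 vs 40: take 40 from left. Merged: [2, 5, 7, 19, 24, 25, 28, 33, 37, 40]
Append remaining from right: [40]. Merged: [2, 5, 7, 19, 24, 25, 28, 33, 37, 40, 40]

Final merged array: [2, 5, 7, 19, 24, 25, 28, 33, 37, 40, 40]
Total comparisons: 10

The merged array is [2, 5, 7, 19, 24, 25, 28, 33, 37, 40, 40], requiring 10 comparisons. The merge step runs in O(n) time where n is the total number of elements.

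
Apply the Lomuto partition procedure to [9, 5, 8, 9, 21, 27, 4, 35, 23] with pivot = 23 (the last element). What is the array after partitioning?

Lomuto partition with pivot = 23:

Initial array: [9, 5, 8, 9, 21, 27, 4, 35, 23]

arr[0]=9 <= 23: swap with position 0, array becomes [9, 5, 8, 9, 21, 27, 4, 35, 23]
arr[1]=5 <= 23: swap with position 1, array becomes [9, 5, 8, 9, 21, 27, 4, 35, 23]
arr[2]=8 <= 23: swap with position 2, array becomes [9, 5, 8, 9, 21, 27, 4, 35, 23]
arr[3]=9 <= 23: swap with position 3, array becomes [9, 5, 8, 9, 21, 27, 4, 35, 23]
arr[4]=21 <= 23: swap with position 4, array becomes [9, 5, 8, 9, 21, 27, 4, 35, 23]
arr[5]=27 > 23: no swap
arr[6]=4 <= 23: swap with position 5, array becomes [9, 5, 8, 9, 21, 4, 27, 35, 23]
arr[7]=35 > 23: no swap

Place pivot at position 6: [9, 5, 8, 9, 21, 4, 23, 35, 27]
Pivot position: 6

After partitioning with pivot 23, the array becomes [9, 5, 8, 9, 21, 4, 23, 35, 27]. The pivot is placed at index 6. All elements to the left of the pivot are <= 23, and all elements to the right are > 23.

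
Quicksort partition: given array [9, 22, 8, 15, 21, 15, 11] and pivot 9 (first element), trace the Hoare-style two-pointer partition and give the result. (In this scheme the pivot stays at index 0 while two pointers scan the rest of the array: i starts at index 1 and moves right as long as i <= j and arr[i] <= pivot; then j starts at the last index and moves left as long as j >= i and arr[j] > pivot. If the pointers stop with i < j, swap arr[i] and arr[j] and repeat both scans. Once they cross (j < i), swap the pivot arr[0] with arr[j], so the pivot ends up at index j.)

Hoare-style two-pointer partition with pivot = 9:

Initial array: [9, 22, 8, 15, 21, 15, 11]

Pointers start at i = 1, j = 6.
i stops at index 1 (arr[1]=22 > 9), j stops at index 2 (arr[2]=8 <= 9): swap arr[1] and arr[2], array becomes [9, 8, 22, 15, 21, 15, 11]
i ends at 2, j ends at 1: the pointers have crossed (j < i), so scanning stops.

Swap pivot arr[0] with arr[1] to place pivot at position 1: [8, 9, 22, 15, 21, 15, 11]
Pivot position: 1

After partitioning with pivot 9, the array becomes [8, 9, 22, 15, 21, 15, 11]. The pivot is placed at index 1. All elements to the left of the pivot are <= 9, and all elements to the right are > 9.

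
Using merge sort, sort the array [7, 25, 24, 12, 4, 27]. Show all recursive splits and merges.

Merge sort trace:

Split: [7, 25, 24, 12, 4, 27] -> [7, 25, 24] and [12, 4, 27]
  Split: [7, 25, 24] -> [7] and [25, 24]
    Split: [25, 24] -> [25] and [24]
    Merge: [25] + [24] -> [24, 25]
  Merge: [7] + [24, 25] -> [7, 24, 25]
  Split: [12, 4, 27] -> [12] and [4, 27]
    Split: [4, 27] -> [4] and [27]
    Merge: [4] + [27] -> [4, 27]
  Merge: [12] + [4, 27] -> [4, 12, 27]
Merge: [7, 24, 25] + [4, 12, 27] -> [4, 7, 12, 24, 25, 27]

Final sorted array: [4, 7, 12, 24, 25, 27]

The merge sort proceeds by recursively splitting the array and merging sorted halves.
After all merges, the sorted array is [4, 7, 12, 24, 25, 27].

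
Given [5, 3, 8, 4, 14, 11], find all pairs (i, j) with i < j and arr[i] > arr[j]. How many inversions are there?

Finding inversions in [5, 3, 8, 4, 14, 11]:

(0, 1): arr[0]=5 > arr[1]=3
(0, 3): arr[0]=5 > arr[3]=4
(2, 3): arr[2]=8 > arr[3]=4
(4, 5): arr[4]=14 > arr[5]=11

Total inversions: 4

The array has 4 inversion(s): (0,1), (0,3), (2,3), (4,5). Each pair (i,j) satisfies i < j and arr[i] > arr[j].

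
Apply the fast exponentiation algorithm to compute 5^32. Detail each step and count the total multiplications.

Computing 5^32 by squaring (build up from 5^1; each line after the first costs one multiplication):

5^1 = 5
5^2 = (5^1)^2 = 5^2 = 25
5^4 = (5^2)^2 = 25^2 = 625
5^8 = (5^4)^2 = 625^2 = 390625
5^16 = (5^8)^2 = 390625^2 = 152587890625
5^32 = (5^16)^2 = 152587890625^2 = 23283064365386962890625

Result: 23283064365386962890625
Multiplications needed: 5 (5 lines after 5^1)

5^32 = 23283064365386962890625. Using exponentiation by squaring, this requires 5 multiplications. The key idea: if the exponent is even, square the half-power; if odd, multiply by the base once.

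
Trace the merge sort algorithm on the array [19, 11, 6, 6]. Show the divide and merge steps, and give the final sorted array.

Merge sort trace:

Split: [19, 11, 6, 6] -> [19, 11] and [6, 6]
  Split: [19, 11] -> [19] and [11]
  Merge: [19] + [11] -> [11, 19]
  Split: [6, 6] -> [6] and [6]
  Merge: [6] + [6] -> [6, 6]
Merge: [11, 19] + [6, 6] -> [6, 6, 11, 19]

Final sorted array: [6, 6, 11, 19]

The merge sort proceeds by recursively splitting the array and merging sorted halves.
After all merges, the sorted array is [6, 6, 11, 19].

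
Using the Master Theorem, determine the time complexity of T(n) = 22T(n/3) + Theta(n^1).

Master Theorem for T(n) = 22T(n/3) + O(n^1):

a = 22, b = 3, c = 1
log_b(a) = log_3(22) = 2.8136

Case 1: c = 1 < log_3(22) = 2.8136
T(n) = O(n^(log_3 22))

For T(n) = 22T(n/3) + O(n^1): log_3(22) = 2.8136. This is Case 1 of the Master Theorem (c < log_b(a), work dominated by leaves), giving O(n^(log_3 22)).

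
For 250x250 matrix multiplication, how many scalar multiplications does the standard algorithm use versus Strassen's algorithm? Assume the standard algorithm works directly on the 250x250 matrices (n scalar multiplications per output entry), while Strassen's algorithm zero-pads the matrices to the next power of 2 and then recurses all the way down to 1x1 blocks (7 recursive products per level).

Matrix multiplication for 250x250 matrices:

Strassen's algorithm requires power-of-2 dimensions. Pad 250x250 to 256x256 (next power of 2).

Standard algorithm: 250^3 = 15625000 multiplications
Strassen's algorithm: 7^(log2(256)) = 7^8 = 5764801 multiplications
Savings: 15625000 - 5764801 = 9860199 multiplications

Standard: 15625000 multiplications (250^3). Strassen: 5764801 multiplications (7^8, after padding to 256x256). Strassen reduces 8 recursive multiplications to 7 at each level.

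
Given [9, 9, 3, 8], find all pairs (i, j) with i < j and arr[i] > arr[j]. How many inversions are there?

Finding inversions in [9, 9, 3, 8]:

(0, 2): arr[0]=9 > arr[2]=3
(0, 3): arr[0]=9 > arr[3]=8
(1, 2): arr[1]=9 > arr[2]=3
(1, 3): arr[1]=9 > arr[3]=8

Total inversions: 4

The array has 4 inversion(s): (0,2), (0,3), (1,2), (1,3). Each pair (i,j) satisfies i < j and arr[i] > arr[j].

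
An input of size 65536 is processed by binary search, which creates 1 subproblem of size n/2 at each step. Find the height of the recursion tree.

For divide and conquer with division factor 2:

Problem sizes at each level:
Level 0: 65536
Level 1: 32768
Level 2: 16384
Level 3: 8192
Level 4: 4096
Level 5: 2048
Level 6: 1024
Level 7: 512
Level 8: 256
Level 9: 128
Level 10: 64
Level 11: 32
Level 12: 16
Level 13: 8
Level 14: 4
Level 15: 2
Level 16: 1

The root is level 0 and the size-1 base case is level 16 (the tree spans levels 0 through 16, i.e. 17 levels counting the root), so the depth is the number of divisions: log_2(65536) = 16

The recursion tree depth is log_2(65536) = 16. At each level, the problem size is divided by 2, so it takes 16 divisions to reduce to a base case of size 1. The algorithm makes 1 recursive call at each level.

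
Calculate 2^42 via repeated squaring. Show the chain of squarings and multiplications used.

Computing 2^42 by squaring (build up from 2^1; each line after the first costs one multiplication):

2^1 = 2
2^2 = (2^1)^2 = 2^2 = 4
2^4 = (2^2)^2 = 4^2 = 16
2^5 = 2 * 2^4 = 2 * 16 = 32
2^10 = (2^5)^2 = 32^2 = 1024
2^20 = (2^10)^2 = 1024^2 = 1048576
2^21 = 2 * 2^20 = 2 * 1048576 = 2097152
2^42 = (2^21)^2 = 2097152^2 = 4398046511104

Result: 4398046511104
Multiplications needed: 7 (7 lines after 2^1)

2^42 = 4398046511104. Using exponentiation by squaring, this requires 7 multiplications. The key idea: if the exponent is even, square the half-power; if odd, multiply by the base once.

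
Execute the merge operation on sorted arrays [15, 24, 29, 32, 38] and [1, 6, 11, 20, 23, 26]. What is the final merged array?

Merging process:

Compare 15 vs 1: take 1 from right. Merged: [1]
Compare 15 vs 6: take 6 from right. Merged: [1, 6]
Compare 15 vs 11: take 11 from right. Merged: [1, 6, 11]
Compare 15 vs 20: take 15 from left. Merged: [1, 6, 11, 15]
Compare 24 vs 20: take 20 from right. Merged: [1, 6, 11, 15, 20]
Compare 24 vs 23: take 23 from right. Merged: [1, 6, 11, 15, 20, 23]
Compare 24 vs 26: take 24 from left. Merged: [1, 6, 11, 15, 20, 23, 24]
Compare 29 vs 26: take 26 from right. Merged: [1, 6, 11, 15, 20, 23, 24, 26]
Append remaining from left: [29, 32, 38]. Merged: [1, 6, 11, 15, 20, 23, 24, 26, 29, 32, 38]

Final merged array: [1, 6, 11, 15, 20, 23, 24, 26, 29, 32, 38]
Total comparisons: 8

The merged array is [1, 6, 11, 15, 20, 23, 24, 26, 29, 32, 38], requiring 8 comparisons. The merge step runs in O(n) time where n is the total number of elements.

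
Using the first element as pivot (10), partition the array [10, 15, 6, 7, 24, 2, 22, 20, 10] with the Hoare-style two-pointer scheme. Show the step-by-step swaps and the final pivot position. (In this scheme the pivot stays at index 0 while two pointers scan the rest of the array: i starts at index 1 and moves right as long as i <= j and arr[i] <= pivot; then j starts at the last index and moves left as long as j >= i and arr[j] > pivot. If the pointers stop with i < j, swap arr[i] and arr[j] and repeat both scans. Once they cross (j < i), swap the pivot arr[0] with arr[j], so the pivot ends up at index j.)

Hoare-style two-pointer partition with pivot = 10:

Initial array: [10, 15, 6, 7, 24, 2, 22, 20, 10]

Pointers start at i = 1, j = 8.
i stops at index 1 (arr[1]=15 > 10), j stops at index 8 (arr[8]=10 <= 10): swap arr[1] and arr[8], array becomes [10, 10, 6, 7, 24, 2, 22, 20, 15]
i stops at index 4 (arr[4]=24 > 10), j stops at index 5 (arr[5]=2 <= 10): swap arr[4] and arr[5], array becomes [10, 10, 6, 7, 2, 24, 22, 20, 15]
i ends at 5, j ends at 4: the pointers have crossed (j < i), so scanning stops.

Swap pivot arr[0] with arr[4] to place pivot at position 4: [2, 10, 6, 7, 10, 24, 22, 20, 15]
Pivot position: 4

After partitioning with pivot 10, the array becomes [2, 10, 6, 7, 10, 24, 22, 20, 15]. The pivot is placed at index 4. All elements to the left of the pivot are <= 10, and all elements to the right are > 10.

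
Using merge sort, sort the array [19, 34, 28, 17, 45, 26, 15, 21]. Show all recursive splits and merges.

Merge sort trace:

Split: [19, 34, 28, 17, 45, 26, 15, 21] -> [19, 34, 28, 17] and [45, 26, 15, 21]
  Split: [19, 34, 28, 17] -> [19, 34] and [28, 17]
    Split: [19, 34] -> [19] and [34]
    Merge: [19] + [34] -> [19, 34]
    Split: [28, 17] -> [28] and [17]
    Merge: [28] + [17] -> [17, 28]
  Merge: [19, 34] + [17, 28] -> [17, 19, 28, 34]
  Split: [45, 26, 15, 21] -> [45, 26] and [15, 21]
    Split: [45, 26] -> [45] and [26]
    Merge: [45] + [26] -> [26, 45]
    Split: [15, 21] -> [15] and [21]
    Merge: [15] + [21] -> [15, 21]
  Merge: [26, 45] + [15, 21] -> [15, 21, 26, 45]
Merge: [17, 19, 28, 34] + [15, 21, 26, 45] -> [15, 17, 19, 21, 26, 28, 34, 45]

Final sorted array: [15, 17, 19, 21, 26, 28, 34, 45]

The merge sort proceeds by recursively splitting the array and merging sorted halves.
After all merges, the sorted array is [15, 17, 19, 21, 26, 28, 34, 45].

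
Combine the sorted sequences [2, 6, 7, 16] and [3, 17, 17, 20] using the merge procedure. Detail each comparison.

Merging process:

Compare 2 vs 3: take 2 from left. Merged: [2]
Compare 6 vs 3: take 3 from right. Merged: [2, 3]
Compare 6 vs 17: take 6 from left. Merged: [2, 3, 6]
Compare 7 vs 17: take 7 from left. Merged: [2, 3, 6, 7]
Compare 16 vs 17: take 16 from left. Merged: [2, 3, 6, 7, 16]
Append remaining from right: [17, 17, 20]. Merged: [2, 3, 6, 7, 16, 17, 17, 20]

Final merged array: [2, 3, 6, 7, 16, 17, 17, 20]
Total comparisons: 5

The merged array is [2, 3, 6, 7, 16, 17, 17, 20], requiring 5 comparisons. The merge step runs in O(n) time where n is the total number of elements.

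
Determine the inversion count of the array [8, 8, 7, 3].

Finding inversions in [8, 8, 7, 3]:

(0, 2): arr[0]=8 > arr[2]=7
(0, 3): arr[0]=8 > arr[3]=3
(1, 2): arr[1]=8 > arr[2]=7
(1, 3): arr[1]=8 > arr[3]=3
(2, 3): arr[2]=7 > arr[3]=3

Total inversions: 5

The array has 5 inversion(s): (0,2), (0,3), (1,2), (1,3), (2,3). Each pair (i,j) satisfies i < j and arr[i] > arr[j].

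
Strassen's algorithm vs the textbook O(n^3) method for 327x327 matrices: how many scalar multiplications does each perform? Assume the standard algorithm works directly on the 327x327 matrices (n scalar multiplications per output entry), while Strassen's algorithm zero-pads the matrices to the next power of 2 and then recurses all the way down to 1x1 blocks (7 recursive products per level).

Matrix multiplication for 327x327 matrices:

Strassen's algorithm requires power-of-2 dimensions. Pad 327x327 to 512x512 (next power of 2).

Standard algorithm: 327^3 = 34965783 multiplications
Strassen's algorithm: 7^(log2(512)) = 7^9 = 40353607 multiplications
Difference: 34965783 - 40353607 = -5387824 (Strassen uses MORE here due to padding overhead — for small or just-over-power-of-2 n, padding can outweigh the per-level savings)

Standard: 34965783 multiplications (327^3). Strassen: 40353607 multiplications (7^9, after padding to 512x512). Strassen reduces 8 recursive multiplications to 7 at each level.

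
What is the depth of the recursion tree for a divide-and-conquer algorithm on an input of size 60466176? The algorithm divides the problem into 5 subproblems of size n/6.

For divide and conquer with division factor 6:

Problem sizes at each level:
Level 0: 60466176
Level 1: 10077696
Level 2: 1679616
Level 3: 279936
Level 4: 46656
Level 5: 7776
Level 6: 1296
Level 7: 216
Level 8: 36
Level 9: 6
Level 10: 1

The root is level 0 and the size-1 base case is level 10 (the tree spans levels 0 through 10, i.e. 11 levels counting the root), so the depth is the number of divisions: log_6(60466176) = 10

The recursion tree depth is log_6(60466176) = 10. At each level, the problem size is divided by 6, so it takes 10 divisions to reduce to a base case of size 1. The algorithm makes 5 recursive calls at each level.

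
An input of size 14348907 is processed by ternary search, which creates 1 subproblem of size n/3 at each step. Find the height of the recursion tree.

For divide and conquer with division factor 3:

Problem sizes at each level:
Level 0: 14348907
Level 1: 4782969
Level 2: 1594323
Level 3: 531441
Level 4: 177147
Level 5: 59049
Level 6: 19683
Level 7: 6561
Level 8: 2187
Level 9: 729
Level 10: 243
Level 11: 81
Level 12: 27
Level 13: 9
Level 14: 3
Level 15: 1

The root is level 0 and the size-1 base case is level 15 (the tree spans levels 0 through 15, i.e. 16 levels counting the root), so the depth is the number of divisions: log_3(14348907) = 15

The recursion tree depth is log_3(14348907) = 15. At each level, the problem size is divided by 3, so it takes 15 divisions to reduce to a base case of size 1. The algorithm makes 1 recursive call at each level.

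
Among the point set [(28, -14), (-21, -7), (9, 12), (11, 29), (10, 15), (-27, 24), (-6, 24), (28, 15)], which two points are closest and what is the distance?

Computing all pairwise distances among 8 points:

d((28, -14), (-21, -7)) = 49.4975
d((28, -14), (9, 12)) = 32.2025
d((28, -14), (11, 29)) = 46.2385
d((28, -14), (10, 15)) = 34.1321
d((28, -14), (-27, 24)) = 66.8506
d((28, -14), (-6, 24)) = 50.9902
d((28, -14), (28, 15)) = 29.0
d((-21, -7), (9, 12)) = 35.5106
d((-21, -7), (11, 29)) = 48.1664
d((-21, -7), (10, 15)) = 38.0132
d((-21, -7), (-27, 24)) = 31.5753
d((-21, -7), (-6, 24)) = 34.4384
d((-21, -7), (28, 15)) = 53.7122
d((9, 12), (11, 29)) = 17.1172
d((9, 12), (10, 15)) = 3.1623 <-- minimum
d((9, 12), (-27, 24)) = 37.9473
d((9, 12), (-6, 24)) = 19.2094
d((9, 12), (28, 15)) = 19.2354
d((11, 29), (10, 15)) = 14.0357
d((11, 29), (-27, 24)) = 38.3275
d((11, 29), (-6, 24)) = 17.72
d((11, 29), (28, 15)) = 22.0227
d((10, 15), (-27, 24)) = 38.0789
d((10, 15), (-6, 24)) = 18.3576
d((10, 15), (28, 15)) = 18.0
d((-27, 24), (-6, 24)) = 21.0
d((-27, 24), (28, 15)) = 55.7315
d((-6, 24), (28, 15)) = 35.171

Closest pair: (9, 12) and (10, 15) with distance 3.1623

The closest pair is (9, 12) and (10, 15) with Euclidean distance 3.1623. For 8 points, brute-force pairwise comparison is shown above. For large n, the divide-and-conquer algorithm (sort by x, recurse on halves, check the dividing strip) achieves O(n log n).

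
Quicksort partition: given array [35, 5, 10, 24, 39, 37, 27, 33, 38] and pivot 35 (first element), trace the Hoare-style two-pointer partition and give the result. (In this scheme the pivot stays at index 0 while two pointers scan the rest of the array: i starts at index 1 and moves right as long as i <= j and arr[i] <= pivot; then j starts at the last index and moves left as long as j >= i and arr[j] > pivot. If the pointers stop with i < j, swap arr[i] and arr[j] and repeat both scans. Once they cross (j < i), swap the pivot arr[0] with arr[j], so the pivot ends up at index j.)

Hoare-style two-pointer partition with pivot = 35:

Initial array: [35, 5, 10, 24, 39, 37, 27, 33, 38]

Pointers start at i = 1, j = 8.
i stops at index 4 (arr[4]=39 > 35), j stops at index 7 (arr[7]=33 <= 35): swap arr[4] and arr[7], array becomes [35, 5, 10, 24, 33, 37, 27, 39, 38]
i stops at index 5 (arr[5]=37 > 35), j stops at index 6 (arr[6]=27 <= 35): swap arr[5] and arr[6], array becomes [35, 5, 10, 24, 33, 27, 37, 39, 38]
i ends at 6, j ends at 5: the pointers have crossed (j < i), so scanning stops.

Swap pivot arr[0] with arr[5] to place pivot at position 5: [27, 5, 10, 24, 33, 35, 37, 39, 38]
Pivot position: 5

After partitioning with pivot 35, the array becomes [27, 5, 10, 24, 33, 35, 37, 39, 38]. The pivot is placed at index 5. All elements to the left of the pivot are <= 35, and all elements to the right are > 35.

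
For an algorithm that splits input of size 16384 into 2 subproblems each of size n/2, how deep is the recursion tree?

For divide and conquer with division factor 2:

Problem sizes at each level:
Level 0: 16384
Level 1: 8192
Level 2: 4096
Level 3: 2048
Level 4: 1024
Level 5: 512
Level 6: 256
Level 7: 128
Level 8: 64
Level 9: 32
Level 10: 16
Level 11: 8
Level 12: 4
Level 13: 2
Level 14: 1

The root is level 0 and the size-1 base case is level 14 (the tree spans levels 0 through 14, i.e. 15 levels counting the root), so the depth is the number of divisions: log_2(16384) = 14

The recursion tree depth is log_2(16384) = 14. At each level, the problem size is divided by 2, so it takes 14 divisions to reduce to a base case of size 1. The algorithm makes 2 recursive calls at each level.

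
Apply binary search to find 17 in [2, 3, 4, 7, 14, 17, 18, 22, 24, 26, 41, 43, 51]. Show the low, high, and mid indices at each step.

Binary search for 17 in [2, 3, 4, 7, 14, 17, 18, 22, 24, 26, 41, 43, 51]:

lo=0, hi=12, mid=6, arr[mid]=18 -> 18 > 17, search left half
lo=0, hi=5, mid=2, arr[mid]=4 -> 4 < 17, search right half
lo=3, hi=5, mid=4, arr[mid]=14 -> 14 < 17, search right half
lo=5, hi=5, mid=5, arr[mid]=17 -> Found target at index 5!

Binary search finds 17 at index 5 after 4 comparisons. The search repeatedly halves the search space by comparing with the middle element.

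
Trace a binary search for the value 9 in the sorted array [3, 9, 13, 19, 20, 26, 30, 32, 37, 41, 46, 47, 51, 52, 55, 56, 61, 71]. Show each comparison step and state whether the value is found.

Binary search for 9 in [3, 9, 13, 19, 20, 26, 30, 32, 37, 41, 46, 47, 51, 52, 55, 56, 61, 71]:

lo=0, hi=17, mid=8, arr[mid]=37 -> 37 > 9, search left half
lo=0, hi=7, mid=3, arr[mid]=19 -> 19 > 9, search left half
lo=0, hi=2, mid=1, arr[mid]=9 -> Found target at index 1!

Binary search finds 9 at index 1 after 3 comparisons. The search repeatedly halves the search space by comparing with the middle element.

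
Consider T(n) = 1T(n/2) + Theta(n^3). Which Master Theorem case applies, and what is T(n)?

Master Theorem for T(n) = 1T(n/2) + O(n^3):

a = 1, b = 2, c = 3
log_b(a) = log_2(1) = 0.0000

Case 3: c = 3 > log_2(1) = 0.0000
T(n) = O(n^3) = O(n^3)

For T(n) = 1T(n/2) + O(n^3): log_2(1) = 0.0000. This is Case 3 of the Master Theorem (c > log_b(a), work dominated by root), giving O(n^3).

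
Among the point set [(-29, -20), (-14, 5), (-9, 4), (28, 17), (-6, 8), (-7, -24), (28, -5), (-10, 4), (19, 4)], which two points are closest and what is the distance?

Computing all pairwise distances among 9 points:

d((-29, -20), (-14, 5)) = 29.1548
d((-29, -20), (-9, 4)) = 31.241
d((-29, -20), (28, 17)) = 67.9559
d((-29, -20), (-6, 8)) = 36.2353
d((-29, -20), (-7, -24)) = 22.3607
d((-29, -20), (28, -5)) = 58.9406
d((-29, -20), (-10, 4)) = 30.6105
d((-29, -20), (19, 4)) = 53.6656
d((-14, 5), (-9, 4)) = 5.099
d((-14, 5), (28, 17)) = 43.6807
d((-14, 5), (-6, 8)) = 8.544
d((-14, 5), (-7, -24)) = 29.8329
d((-14, 5), (28, -5)) = 43.1741
d((-14, 5), (-10, 4)) = 4.1231
d((-14, 5), (19, 4)) = 33.0151
d((-9, 4), (28, 17)) = 39.2173
d((-9, 4), (-6, 8)) = 5.0
d((-9, 4), (-7, -24)) = 28.0713
d((-9, 4), (28, -5)) = 38.0789
d((-9, 4), (-10, 4)) = 1.0 <-- minimum
d((-9, 4), (19, 4)) = 28.0
d((28, 17), (-6, 8)) = 35.171
d((28, 17), (-7, -24)) = 53.9073
d((28, 17), (28, -5)) = 22.0
d((28, 17), (-10, 4)) = 40.1622
d((28, 17), (19, 4)) = 15.8114
d((-6, 8), (-7, -24)) = 32.0156
d((-6, 8), (28, -5)) = 36.4005
d((-6, 8), (-10, 4)) = 5.6569
d((-6, 8), (19, 4)) = 25.318
d((-7, -24), (28, -5)) = 39.8246
d((-7, -24), (-10, 4)) = 28.1603
d((-7, -24), (19, 4)) = 38.2099
d((28, -5), (-10, 4)) = 39.0512
d((28, -5), (19, 4)) = 12.7279
d((-10, 4), (19, 4)) = 29.0

Closest pair: (-9, 4) and (-10, 4) with distance 1.0

The closest pair is (-9, 4) and (-10, 4) with Euclidean distance 1.0. For 9 points, brute-force pairwise comparison is shown above. For large n, the divide-and-conquer algorithm (sort by x, recurse on halves, check the dividing strip) achieves O(n log n).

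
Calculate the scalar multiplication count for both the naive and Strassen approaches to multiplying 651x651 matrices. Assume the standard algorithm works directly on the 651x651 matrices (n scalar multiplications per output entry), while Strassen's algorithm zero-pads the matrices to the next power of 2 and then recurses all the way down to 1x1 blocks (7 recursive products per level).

Matrix multiplication for 651x651 matrices:

Strassen's algorithm requires power-of-2 dimensions. Pad 651x651 to 1024x1024 (next power of 2).

Standard algorithm: 651^3 = 275894451 multiplications
Strassen's algorithm: 7^(log2(1024)) = 7^10 = 282475249 multiplications
Difference: 275894451 - 282475249 = -6580798 (Strassen uses MORE here due to padding overhead — for small or just-over-power-of-2 n, padding can outweigh the per-level savings)

Standard: 275894451 multiplications (651^3). Strassen: 282475249 multiplications (7^10, after padding to 1024x1024). Strassen reduces 8 recursive multiplications to 7 at each level.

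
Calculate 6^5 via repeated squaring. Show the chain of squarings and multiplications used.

Computing 6^5 by squaring (build up from 6^1; each line after the first costs one multiplication):

6^1 = 6
6^2 = (6^1)^2 = 6^2 = 36
6^4 = (6^2)^2 = 36^2 = 1296
6^5 = 6 * 6^4 = 6 * 1296 = 7776

Result: 7776
Multiplications needed: 3 (3 lines after 6^1)

6^5 = 7776. Using exponentiation by squaring, this requires 3 multiplications. The key idea: if the exponent is even, square the half-power; if odd, multiply by the base once.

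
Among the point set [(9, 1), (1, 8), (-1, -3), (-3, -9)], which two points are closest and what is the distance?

Computing all pairwise distances among 4 points:

d((9, 1), (1, 8)) = 10.6301
d((9, 1), (-1, -3)) = 10.7703
d((9, 1), (-3, -9)) = 15.6205
d((1, 8), (-1, -3)) = 11.1803
d((1, 8), (-3, -9)) = 17.4642
d((-1, -3), (-3, -9)) = 6.3246 <-- minimum

Closest pair: (-1, -3) and (-3, -9) with distance 6.3246

The closest pair is (-1, -3) and (-3, -9) with Euclidean distance 6.3246. For 4 points, brute-force pairwise comparison is shown above. For large n, the divide-and-conquer algorithm (sort by x, recurse on halves, check the dividing strip) achieves O(n log n).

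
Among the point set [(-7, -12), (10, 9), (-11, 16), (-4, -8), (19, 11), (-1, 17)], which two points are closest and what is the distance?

Computing all pairwise distances among 6 points:

d((-7, -12), (10, 9)) = 27.0185
d((-7, -12), (-11, 16)) = 28.2843
d((-7, -12), (-4, -8)) = 5.0 <-- minimum
d((-7, -12), (19, 11)) = 34.7131
d((-7, -12), (-1, 17)) = 29.6142
d((10, 9), (-11, 16)) = 22.1359
d((10, 9), (-4, -8)) = 22.0227
d((10, 9), (19, 11)) = 9.2195
d((10, 9), (-1, 17)) = 13.6015
d((-11, 16), (-4, -8)) = 25.0
d((-11, 16), (19, 11)) = 30.4138
d((-11, 16), (-1, 17)) = 10.0499
d((-4, -8), (19, 11)) = 29.8329
d((-4, -8), (-1, 17)) = 25.1794
d((19, 11), (-1, 17)) = 20.8806

Closest pair: (-7, -12) and (-4, -8) with distance 5.0

The closest pair is (-7, -12) and (-4, -8) with Euclidean distance 5.0. For 6 points, brute-force pairwise comparison is shown above. For large n, the divide-and-conquer algorithm (sort by x, recurse on halves, check the dividing strip) achieves O(n log n).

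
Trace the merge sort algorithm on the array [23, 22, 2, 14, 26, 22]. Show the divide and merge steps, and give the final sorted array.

Merge sort trace:

Split: [23, 22, 2, 14, 26, 22] -> [23, 22, 2] and [14, 26, 22]
  Split: [23, 22, 2] -> [23] and [22, 2]
    Split: [22, 2] -> [22] and [2]
    Merge: [22] + [2] -> [2, 22]
  Merge: [23] + [2, 22] -> [2, 22, 23]
  Split: [14, 26, 22] -> [14] and [26, 22]
    Split: [26, 22] -> [26] and [22]
    Merge: [26] + [22] -> [22, 26]
  Merge: [14] + [22, 26] -> [14, 22, 26]
Merge: [2, 22, 23] + [14, 22, 26] -> [2, 14, 22, 22, 23, 26]

Final sorted array: [2, 14, 22, 22, 23, 26]

The merge sort proceeds by recursively splitting the array and merging sorted halves.
After all merges, the sorted array is [2, 14, 22, 22, 23, 26].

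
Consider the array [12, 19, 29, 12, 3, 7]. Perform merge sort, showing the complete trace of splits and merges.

Merge sort trace:

Split: [12, 19, 29, 12, 3, 7] -> [12, 19, 29] and [12, 3, 7]
  Split: [12, 19, 29] -> [12] and [19, 29]
    Split: [19, 29] -> [19] and [29]
    Merge: [19] + [29] -> [19, 29]
  Merge: [12] + [19, 29] -> [12, 19, 29]
  Split: [12, 3, 7] -> [12] and [3, 7]
    Split: [3, 7] -> [3] and [7]
    Merge: [3] + [7] -> [3, 7]
  Merge: [12] + [3, 7] -> [3, 7, 12]
Merge: [12, 19, 29] + [3, 7, 12] -> [3, 7, 12, 12, 19, 29]

Final sorted array: [3, 7, 12, 12, 19, 29]

The merge sort proceeds by recursively splitting the array and merging sorted halves.
After all merges, the sorted array is [3, 7, 12, 12, 19, 29].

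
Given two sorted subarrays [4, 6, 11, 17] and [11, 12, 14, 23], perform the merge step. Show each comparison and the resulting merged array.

Merging process:

Compare 4 vs 11: take 4 from left. Merged: [4]
Compare 6 vs 11: take 6 from left. Merged: [4, 6]
Compare 11 vs 11: take 11 from left. Merged: [4, 6, 11]
Compare 17 vs 11: take 11 from right. Merged: [4, 6, 11, 11]
Compare 17 vs 12: take 12 from right. Merged: [4, 6, 11, 11, 12]
Compare 17 vs 14: take 14 from right. Merged: [4, 6, 11, 11, 12, 14]
Compare 17 vs 23: take 17 from left. Merged: [4, 6, 11, 11, 12, 14, 17]
Append remaining from right: [23]. Merged: [4, 6, 11, 11, 12, 14, 17, 23]

Final merged array: [4, 6, 11, 11, 12, 14, 17, 23]
Total comparisons: 7

The merged array is [4, 6, 11, 11, 12, 14, 17, 23], requiring 7 comparisons. The merge step runs in O(n) time where n is the total number of elements.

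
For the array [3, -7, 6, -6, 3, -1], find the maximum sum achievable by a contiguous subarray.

Using Kadane's algorithm on [3, -7, 6, -6, 3, -1]:

Scanning through the array:
Position 1 (value -7): max_ending_here = -4, max_so_far = 3
Position 2 (value 6): max_ending_here = 6, max_so_far = 6
Position 3 (value -6): max_ending_here = 0, max_so_far = 6
Position 4 (value 3): max_ending_here = 3, max_so_far = 6
Position 5 (value -1): max_ending_here = 2, max_so_far = 6

Maximum subarray: [6]
Maximum sum: 6

The maximum subarray is [6] with sum 6. This subarray runs from index 2 to index 2.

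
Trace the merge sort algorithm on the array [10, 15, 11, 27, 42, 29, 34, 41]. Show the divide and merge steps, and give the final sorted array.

Merge sort trace:

Split: [10, 15, 11, 27, 42, 29, 34, 41] -> [10, 15, 11, 27] and [42, 29, 34, 41]
  Split: [10, 15, 11, 27] -> [10, 15] and [11, 27]
    Split: [10, 15] -> [10] and [15]
    Merge: [10] + [15] -> [10, 15]
    Split: [11, 27] -> [11] and [27]
    Merge: [11] + [27] -> [11, 27]
  Merge: [10, 15] + [11, 27] -> [10, 11, 15, 27]
  Split: [42, 29, 34, 41] -> [42, 29] and [34, 41]
    Split: [42, 29] -> [42] and [29]
    Merge: [42] + [29] -> [29, 42]
    Split: [34, 41] -> [34] and [41]
    Merge: [34] + [41] -> [34, 41]
  Merge: [29, 42] + [34, 41] -> [29, 34, 41, 42]
Merge: [10, 11, 15, 27] + [29, 34, 41, 42] -> [10, 11, 15, 27, 29, 34, 41, 42]

Final sorted array: [10, 11, 15, 27, 29, 34, 41, 42]

The merge sort proceeds by recursively splitting the array and merging sorted halves.
After all merges, the sorted array is [10, 11, 15, 27, 29, 34, 41, 42].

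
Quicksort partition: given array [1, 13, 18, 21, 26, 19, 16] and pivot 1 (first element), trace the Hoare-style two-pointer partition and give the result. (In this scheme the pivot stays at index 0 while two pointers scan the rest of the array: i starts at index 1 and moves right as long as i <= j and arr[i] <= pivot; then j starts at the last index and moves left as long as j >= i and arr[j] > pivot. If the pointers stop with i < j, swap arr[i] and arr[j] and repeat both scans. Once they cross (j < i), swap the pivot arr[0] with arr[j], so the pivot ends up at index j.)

Hoare-style two-pointer partition with pivot = 1:

Initial array: [1, 13, 18, 21, 26, 19, 16]

Pointers start at i = 1, j = 6.
i ends at 1, j ends at 0: the pointers have crossed (j < i), so scanning stops.

j = 0, so swapping arr[0] with arr[j] leaves the pivot at position 0: [1, 13, 18, 21, 26, 19, 16]
Pivot position: 0

After partitioning with pivot 1, the array becomes [1, 13, 18, 21, 26, 19, 16]. The pivot is placed at index 0. All elements to the left of the pivot are <= 1, and all elements to the right are > 1.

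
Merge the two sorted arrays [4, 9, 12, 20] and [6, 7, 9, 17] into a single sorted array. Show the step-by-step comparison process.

Merging process:

Compare 4 vs 6: take 4 from left. Merged: [4]
Compare 9 vs 6: take 6 from right. Merged: [4, 6]
Compare 9 vs 7: take 7 from right. Merged: [4, 6, 7]
Compare 9 vs 9: take 9 from left. Merged: [4, 6, 7, 9]
Compare 12 vs 9: take 9 from right. Merged: [4, 6, 7, 9, 9]
Compare 12 vs 17: take 12 from left. Merged: [4, 6, 7, 9, 9, 12]
Compare 20 vs 17: take 17 from right. Merged: [4, 6, 7, 9, 9, 12, 17]
Append remaining from left: [20]. Merged: [4, 6, 7, 9, 9, 12, 17, 20]

Final merged array: [4, 6, 7, 9, 9, 12, 17, 20]
Total comparisons: 7

The merged array is [4, 6, 7, 9, 9, 12, 17, 20], requiring 7 comparisons. The merge step runs in O(n) time where n is the total number of elements.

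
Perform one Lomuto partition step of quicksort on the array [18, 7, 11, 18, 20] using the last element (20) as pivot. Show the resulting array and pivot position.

Lomuto partition with pivot = 20:

Initial array: [18, 7, 11, 18, 20]

arr[0]=18 <= 20: swap with position 0, array becomes [18, 7, 11, 18, 20]
arr[1]=7 <= 20: swap with position 1, array becomes [18, 7, 11, 18, 20]
arr[2]=11 <= 20: swap with position 2, array becomes [18, 7, 11, 18, 20]
arr[3]=18 <= 20: swap with position 3, array becomes [18, 7, 11, 18, 20]

Place pivot at position 4: [18, 7, 11, 18, 20]
Pivot position: 4

After partitioning with pivot 20, the array becomes [18, 7, 11, 18, 20]. The pivot is placed at index 4. All elements to the left of the pivot are <= 20, and all elements to the right are > 20.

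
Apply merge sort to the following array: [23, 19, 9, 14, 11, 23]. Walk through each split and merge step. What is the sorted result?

Merge sort trace:

Split: [23, 19, 9, 14, 11, 23] -> [23, 19, 9] and [14, 11, 23]
  Split: [23, 19, 9] -> [23] and [19, 9]
    Split: [19, 9] -> [19] and [9]
    Merge: [19] + [9] -> [9, 19]
  Merge: [23] + [9, 19] -> [9, 19, 23]
  Split: [14, 11, 23] -> [14] and [11, 23]
    Split: [11, 23] -> [11] and [23]
    Merge: [11] + [23] -> [11, 23]
  Merge: [14] + [11, 23] -> [11, 14, 23]
Merge: [9, 19, 23] + [11, 14, 23] -> [9, 11, 14, 19, 23, 23]

Final sorted array: [9, 11, 14, 19, 23, 23]

The merge sort proceeds by recursively splitting the array and merging sorted halves.
After all merges, the sorted array is [9, 11, 14, 19, 23, 23].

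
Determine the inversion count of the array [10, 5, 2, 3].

Finding inversions in [10, 5, 2, 3]:

(0, 1): arr[0]=10 > arr[1]=5
(0, 2): arr[0]=10 > arr[2]=2
(0, 3): arr[0]=10 > arr[3]=3
(1, 2): arr[1]=5 > arr[2]=2
(1, 3): arr[1]=5 > arr[3]=3

Total inversions: 5

The array has 5 inversion(s): (0,1), (0,2), (0,3), (1,2), (1,3). Each pair (i,j) satisfies i < j and arr[i] > arr[j].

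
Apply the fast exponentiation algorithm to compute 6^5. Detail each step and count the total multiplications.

Computing 6^5 by squaring (build up from 6^1; each line after the first costs one multiplication):

6^1 = 6
6^2 = (6^1)^2 = 6^2 = 36
6^4 = (6^2)^2 = 36^2 = 1296
6^5 = 6 * 6^4 = 6 * 1296 = 7776

Result: 7776
Multiplications needed: 3 (3 lines after 6^1)

6^5 = 7776. Using exponentiation by squaring, this requires 3 multiplications. The key idea: if the exponent is even, square the half-power; if odd, multiply by the base once.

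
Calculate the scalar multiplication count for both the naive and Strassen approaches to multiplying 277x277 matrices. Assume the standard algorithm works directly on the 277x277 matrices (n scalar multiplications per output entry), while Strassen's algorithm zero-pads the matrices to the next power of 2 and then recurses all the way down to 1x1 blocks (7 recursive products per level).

Matrix multiplication for 277x277 matrices:

Strassen's algorithm requires power-of-2 dimensions. Pad 277x277 to 512x512 (next power of 2).

Standard algorithm: 277^3 = 21253933 multiplications
Strassen's algorithm: 7^(log2(512)) = 7^9 = 40353607 multiplications
Difference: 21253933 - 40353607 = -19099674 (Strassen uses MORE here due to padding overhead — for small or just-over-power-of-2 n, padding can outweigh the per-level savings)

Standard: 21253933 multiplications (277^3). Strassen: 40353607 multiplications (7^9, after padding to 512x512). Strassen reduces 8 recursive multiplications to 7 at each level.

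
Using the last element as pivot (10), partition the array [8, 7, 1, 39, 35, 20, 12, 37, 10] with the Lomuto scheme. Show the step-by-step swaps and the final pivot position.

Lomuto partition with pivot = 10:

Initial array: [8, 7, 1, 39, 35, 20, 12, 37, 10]

arr[0]=8 <= 10: swap with position 0, array becomes [8, 7, 1, 39, 35, 20, 12, 37, 10]
arr[1]=7 <= 10: swap with position 1, array becomes [8, 7, 1, 39, 35, 20, 12, 37, 10]
arr[2]=1 <= 10: swap with position 2, array becomes [8, 7, 1, 39, 35, 20, 12, 37, 10]
arr[3]=39 > 10: no swap
arr[4]=35 > 10: no swap
arr[5]=20 > 10: no swap
arr[6]=12 > 10: no swap
arr[7]=37 > 10: no swap

Place pivot at position 3: [8, 7, 1, 10, 35, 20, 12, 37, 39]
Pivot position: 3

After partitioning with pivot 10, the array becomes [8, 7, 1, 10, 35, 20, 12, 37, 39]. The pivot is placed at index 3. All elements to the left of the pivot are <= 10, and all elements to the right are > 10.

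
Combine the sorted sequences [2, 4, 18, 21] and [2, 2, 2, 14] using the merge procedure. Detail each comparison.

Merging process:

Compare 2 vs 2: take 2 from left. Merged: [2]
Compare 4 vs 2: take 2 from right. Merged: [2, 2]
Compare 4 vs 2: take 2 from right. Merged: [2, 2, 2]
Compare 4 vs 2: take 2 from right. Merged: [2, 2, 2, 2]
Compare 4 vs 14: take 4 from left. Merged: [2, 2, 2, 2, 4]
Compare 18 vs 14: take 14 from right. Merged: [2, 2, 2, 2, 4, 14]
Append remaining from left: [18, 21]. Merged: [2, 2, 2, 2, 4, 14, 18, 21]

Final merged array: [2, 2, 2, 2, 4, 14, 18, 21]
Total comparisons: 6

The merged array is [2, 2, 2, 2, 4, 14, 18, 21], requiring 6 comparisons. The merge step runs in O(n) time where n is the total number of elements.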